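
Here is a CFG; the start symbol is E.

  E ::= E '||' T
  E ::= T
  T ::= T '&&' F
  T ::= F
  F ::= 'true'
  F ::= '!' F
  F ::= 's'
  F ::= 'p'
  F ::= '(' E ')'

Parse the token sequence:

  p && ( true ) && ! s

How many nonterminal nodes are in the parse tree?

11

[E [T [T [T [F p]] && [F ( [E [T [F true]]] )]] && [F ! [F s]]]]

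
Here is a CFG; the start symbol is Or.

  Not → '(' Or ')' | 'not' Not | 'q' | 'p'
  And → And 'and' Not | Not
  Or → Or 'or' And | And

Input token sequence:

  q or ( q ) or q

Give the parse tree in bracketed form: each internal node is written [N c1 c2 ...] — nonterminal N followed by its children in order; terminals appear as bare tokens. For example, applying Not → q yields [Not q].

Or
Or or And
Or or And or And
And or And or And
Not or And or And
q or And or And
q or Not or And
q or ( Or ) or And
q or ( And ) or And
q or ( Not ) or And
q or ( q ) or And
q or ( q ) or Not
q or ( q ) or q

[Or [Or [Or [And [Not q]]] or [And [Not ( [Or [And [Not q]]] )]]] or [And [Not q]]]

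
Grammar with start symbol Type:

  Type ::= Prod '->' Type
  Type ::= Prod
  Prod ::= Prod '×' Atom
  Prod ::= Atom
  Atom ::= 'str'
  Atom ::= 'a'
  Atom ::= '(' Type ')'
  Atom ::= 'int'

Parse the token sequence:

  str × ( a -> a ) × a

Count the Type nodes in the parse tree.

3

[Type [Prod [Prod [Prod [Atom str]] × [Atom ( [Type [Prod [Atom a]] -> [Type [Prod [Atom a]]]] )]] × [Atom a]]]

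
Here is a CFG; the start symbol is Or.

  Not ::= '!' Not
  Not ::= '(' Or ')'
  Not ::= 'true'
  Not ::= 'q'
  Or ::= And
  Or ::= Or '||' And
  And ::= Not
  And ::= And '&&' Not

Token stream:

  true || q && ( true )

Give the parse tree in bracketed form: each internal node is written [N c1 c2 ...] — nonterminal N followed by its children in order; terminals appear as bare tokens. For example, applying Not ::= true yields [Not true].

[Or [Or [And [Not true]]] || [And [And [Not q]] && [Not ( [Or [And [Not true]]] )]]]

Or
Or || And
And || And
Not || And
true || And
true || And && Not
true || Not && Not
true || q && Not
true || q && ( Or )
true || q && ( And )
true || q && ( Not )
true || q && ( true )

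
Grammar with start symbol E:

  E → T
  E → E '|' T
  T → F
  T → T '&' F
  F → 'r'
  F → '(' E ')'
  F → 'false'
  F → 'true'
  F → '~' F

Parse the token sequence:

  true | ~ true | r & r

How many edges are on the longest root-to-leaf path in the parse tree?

5

[E [E [E [T [F true]]] | [T [F ~ [F true]]]] | [T [T [F r]] & [F r]]]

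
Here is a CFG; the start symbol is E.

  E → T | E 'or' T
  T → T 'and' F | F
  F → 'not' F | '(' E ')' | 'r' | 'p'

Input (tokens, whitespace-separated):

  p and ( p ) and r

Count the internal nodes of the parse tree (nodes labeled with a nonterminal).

[E [T [T [T [F p]] and [F ( [E [T [F p]]] )]] and [F r]]]

10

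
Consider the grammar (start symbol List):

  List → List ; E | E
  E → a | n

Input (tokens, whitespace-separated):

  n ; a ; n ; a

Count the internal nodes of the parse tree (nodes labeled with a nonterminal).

[List [List [List [List [E n]] ; [E a]] ; [E n]] ; [E a]]

8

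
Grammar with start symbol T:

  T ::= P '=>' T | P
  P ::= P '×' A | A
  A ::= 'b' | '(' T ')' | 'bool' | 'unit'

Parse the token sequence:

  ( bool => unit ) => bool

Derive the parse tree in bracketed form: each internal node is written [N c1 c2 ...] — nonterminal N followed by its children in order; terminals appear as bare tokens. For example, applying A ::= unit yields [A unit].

T
P => T
A => T
( T ) => T
( P => T ) => T
( A => T ) => T
( bool => T ) => T
( bool => P ) => T
( bool => A ) => T
( bool => unit ) => T
( bool => unit ) => P
( bool => unit ) => A
( bool => unit ) => bool

[T [P [A ( [T [P [A bool]] => [T [P [A unit]]]] )]] => [T [P [A bool]]]]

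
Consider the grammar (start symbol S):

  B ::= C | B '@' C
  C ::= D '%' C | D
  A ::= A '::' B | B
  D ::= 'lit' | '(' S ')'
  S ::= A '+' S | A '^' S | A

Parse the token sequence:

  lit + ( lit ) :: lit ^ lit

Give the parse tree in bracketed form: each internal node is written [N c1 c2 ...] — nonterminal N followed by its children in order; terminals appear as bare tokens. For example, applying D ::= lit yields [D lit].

[S [A [B [C [D lit]]]] + [S [A [A [B [C [D ( [S [A [B [C [D lit]]]]] )]]]] :: [B [C [D lit]]]] ^ [S [A [B [C [D lit]]]]]]]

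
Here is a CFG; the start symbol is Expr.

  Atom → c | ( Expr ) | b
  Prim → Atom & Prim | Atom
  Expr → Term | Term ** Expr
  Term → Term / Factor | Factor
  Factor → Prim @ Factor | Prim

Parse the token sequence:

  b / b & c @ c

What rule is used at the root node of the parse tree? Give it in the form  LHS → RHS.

[Expr [Term [Term [Factor [Prim [Atom b]]]] / [Factor [Prim [Atom b] & [Prim [Atom c]]] @ [Factor [Prim [Atom c]]]]]]

Expr → Term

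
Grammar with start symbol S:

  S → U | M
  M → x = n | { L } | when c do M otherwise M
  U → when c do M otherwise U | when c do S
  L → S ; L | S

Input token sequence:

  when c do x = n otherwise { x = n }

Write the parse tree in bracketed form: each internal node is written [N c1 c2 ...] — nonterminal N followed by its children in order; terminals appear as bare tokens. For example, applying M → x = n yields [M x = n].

[S [M when c do [M x = n] otherwise [M { [L [S [M x = n]]] }]]]

S
M
when c do M otherwise M
when c do x = n otherwise M
when c do x = n otherwise { L }
when c do x = n otherwise { S }
when c do x = n otherwise { M }
when c do x = n otherwise { x = n }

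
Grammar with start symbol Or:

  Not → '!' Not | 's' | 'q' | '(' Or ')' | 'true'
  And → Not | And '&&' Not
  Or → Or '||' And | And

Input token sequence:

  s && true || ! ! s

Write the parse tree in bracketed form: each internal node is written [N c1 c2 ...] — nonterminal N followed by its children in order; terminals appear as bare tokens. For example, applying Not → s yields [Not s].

[Or [Or [And [And [Not s]] && [Not true]]] || [And [Not ! [Not ! [Not s]]]]]

Or
Or || And
And || And
And && Not || And
Not && Not || And
s && Not || And
s && true || And
s && true || Not
s && true || ! Not
s && true || ! ! Not
s && true || ! ! s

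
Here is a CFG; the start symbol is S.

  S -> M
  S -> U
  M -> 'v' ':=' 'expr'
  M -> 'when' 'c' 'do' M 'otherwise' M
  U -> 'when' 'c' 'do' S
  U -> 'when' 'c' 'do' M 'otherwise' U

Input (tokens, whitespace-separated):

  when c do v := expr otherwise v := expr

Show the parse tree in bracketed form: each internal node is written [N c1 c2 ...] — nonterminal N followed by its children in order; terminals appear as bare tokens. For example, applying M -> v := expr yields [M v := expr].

[S [M when c do [M v := expr] otherwise [M v := expr]]]

S
M
when c do M otherwise M
when c do v := expr otherwise M
when c do v := expr otherwise v := expr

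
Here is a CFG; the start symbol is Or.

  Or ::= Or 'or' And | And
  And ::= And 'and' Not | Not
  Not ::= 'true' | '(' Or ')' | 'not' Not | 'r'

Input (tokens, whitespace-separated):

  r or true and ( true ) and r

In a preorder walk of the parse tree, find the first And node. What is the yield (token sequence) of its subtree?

[Or [Or [And [Not r]]] or [And [And [And [Not true]] and [Not ( [Or [And [Not true]]] )]] and [Not r]]]

r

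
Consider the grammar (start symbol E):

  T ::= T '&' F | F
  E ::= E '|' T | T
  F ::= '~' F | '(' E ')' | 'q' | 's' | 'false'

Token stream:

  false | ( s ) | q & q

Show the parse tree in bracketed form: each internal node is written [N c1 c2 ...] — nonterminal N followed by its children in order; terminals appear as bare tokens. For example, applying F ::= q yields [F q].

E
E | T
E | T | T
T | T | T
F | T | T
false | T | T
false | F | T
false | ( E ) | T
false | ( T ) | T
false | ( F ) | T
false | ( s ) | T
false | ( s ) | T & F
false | ( s ) | F & F
false | ( s ) | q & F
false | ( s ) | q & q

[E [E [E [T [F false]]] | [T [F ( [E [T [F s]]] )]]] | [T [T [F q]] & [F q]]]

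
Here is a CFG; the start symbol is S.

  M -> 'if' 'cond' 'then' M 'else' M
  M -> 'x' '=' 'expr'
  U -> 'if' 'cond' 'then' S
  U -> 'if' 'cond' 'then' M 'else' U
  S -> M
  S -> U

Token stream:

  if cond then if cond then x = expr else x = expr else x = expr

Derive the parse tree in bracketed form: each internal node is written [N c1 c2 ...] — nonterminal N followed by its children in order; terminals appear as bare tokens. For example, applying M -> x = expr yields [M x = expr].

[S [M if cond then [M if cond then [M x = expr] else [M x = expr]] else [M x = expr]]]

S
M
if cond then M else M
if cond then if cond then M else M else M
if cond then if cond then x = expr else M else M
if cond then if cond then x = expr else x = expr else M
if cond then if cond then x = expr else x = expr else x = expr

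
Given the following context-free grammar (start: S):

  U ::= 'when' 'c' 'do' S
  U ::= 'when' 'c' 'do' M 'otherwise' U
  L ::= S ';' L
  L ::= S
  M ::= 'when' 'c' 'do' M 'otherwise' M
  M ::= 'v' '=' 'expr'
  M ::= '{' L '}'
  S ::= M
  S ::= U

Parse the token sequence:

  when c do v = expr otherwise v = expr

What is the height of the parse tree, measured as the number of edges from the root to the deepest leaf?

3

[S [M when c do [M v = expr] otherwise [M v = expr]]]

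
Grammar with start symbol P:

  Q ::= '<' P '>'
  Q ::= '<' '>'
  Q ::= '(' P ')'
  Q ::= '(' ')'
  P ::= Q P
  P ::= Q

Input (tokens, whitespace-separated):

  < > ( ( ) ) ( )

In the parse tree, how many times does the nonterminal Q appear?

[P [Q < >] [P [Q ( [P [Q ( )]] )] [P [Q ( )]]]]

4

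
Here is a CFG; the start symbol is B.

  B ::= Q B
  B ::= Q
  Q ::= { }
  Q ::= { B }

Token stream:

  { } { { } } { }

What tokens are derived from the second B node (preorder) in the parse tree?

[B [Q { }] [B [Q { [B [Q { }]] }] [B [Q { }]]]]

{ { } } { }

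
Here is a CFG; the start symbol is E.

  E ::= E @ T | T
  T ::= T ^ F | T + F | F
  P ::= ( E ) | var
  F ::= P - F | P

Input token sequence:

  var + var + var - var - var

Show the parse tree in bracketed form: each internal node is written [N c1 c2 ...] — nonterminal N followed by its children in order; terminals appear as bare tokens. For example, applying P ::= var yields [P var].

[E [T [T [T [F [P var]]] + [F [P var]]] + [F [P var] - [F [P var] - [F [P var]]]]]]

E
T
T + F
T + F + F
F + F + F
P + F + F
var + F + F
var + P + F
var + var + F
var + var + P - F
var + var + var - F
var + var + var - P - F
var + var + var - var - F
var + var + var - var - P
var + var + var - var - var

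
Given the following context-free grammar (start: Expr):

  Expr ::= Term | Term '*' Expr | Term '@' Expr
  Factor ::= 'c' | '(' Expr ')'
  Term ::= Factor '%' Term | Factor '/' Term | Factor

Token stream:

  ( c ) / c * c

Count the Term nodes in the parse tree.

[Expr [Term [Factor ( [Expr [Term [Factor c]]] )] / [Term [Factor c]]] * [Expr [Term [Factor c]]]]

4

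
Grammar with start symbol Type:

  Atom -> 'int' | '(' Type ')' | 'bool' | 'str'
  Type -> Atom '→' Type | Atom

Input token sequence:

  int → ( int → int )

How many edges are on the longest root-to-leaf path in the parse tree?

[Type [Atom int] → [Type [Atom ( [Type [Atom int] → [Type [Atom int]]] )]]]

6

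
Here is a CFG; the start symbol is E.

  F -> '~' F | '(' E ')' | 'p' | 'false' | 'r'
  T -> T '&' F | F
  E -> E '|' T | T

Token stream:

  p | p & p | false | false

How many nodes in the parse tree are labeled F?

[E [E [E [E [T [F p]]] | [T [T [F p]] & [F p]]] | [T [F false]]] | [T [F false]]]

5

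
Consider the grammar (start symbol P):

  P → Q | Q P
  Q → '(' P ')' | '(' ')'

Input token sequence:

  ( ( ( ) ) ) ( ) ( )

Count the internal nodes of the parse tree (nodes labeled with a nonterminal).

10

[P [Q ( [P [Q ( [P [Q ( )]] )]] )] [P [Q ( )] [P [Q ( )]]]]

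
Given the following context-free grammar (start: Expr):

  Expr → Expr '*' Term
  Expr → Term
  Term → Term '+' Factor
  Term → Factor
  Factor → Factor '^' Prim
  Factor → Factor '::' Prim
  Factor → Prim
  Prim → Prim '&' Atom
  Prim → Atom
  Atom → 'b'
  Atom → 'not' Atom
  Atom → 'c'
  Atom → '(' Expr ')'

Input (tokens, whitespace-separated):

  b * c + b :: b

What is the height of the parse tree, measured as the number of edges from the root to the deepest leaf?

[Expr [Expr [Term [Factor [Prim [Atom b]]]]] * [Term [Term [Factor [Prim [Atom c]]]] + [Factor [Factor [Prim [Atom b]]] :: [Prim [Atom b]]]]]

6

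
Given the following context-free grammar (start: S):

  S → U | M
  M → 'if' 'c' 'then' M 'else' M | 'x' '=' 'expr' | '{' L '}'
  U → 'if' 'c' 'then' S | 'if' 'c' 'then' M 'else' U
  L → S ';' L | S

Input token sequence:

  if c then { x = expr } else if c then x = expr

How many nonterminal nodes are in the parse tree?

[S [U if c then [M { [L [S [M x = expr]]] }] else [U if c then [S [M x = expr]]]]]

9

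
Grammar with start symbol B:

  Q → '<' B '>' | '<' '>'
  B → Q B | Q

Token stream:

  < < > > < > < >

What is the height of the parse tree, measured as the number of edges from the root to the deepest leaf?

4

[B [Q < [B [Q < >]] >] [B [Q < >] [B [Q < >]]]]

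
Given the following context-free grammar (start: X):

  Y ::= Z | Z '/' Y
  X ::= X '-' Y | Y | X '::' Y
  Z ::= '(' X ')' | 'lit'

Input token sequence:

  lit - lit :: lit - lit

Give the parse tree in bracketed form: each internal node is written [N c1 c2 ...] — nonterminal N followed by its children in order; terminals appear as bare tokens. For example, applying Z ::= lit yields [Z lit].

X
X - Y
X :: Y - Y
X - Y :: Y - Y
Y - Y :: Y - Y
Z - Y :: Y - Y
lit - Y :: Y - Y
lit - Z :: Y - Y
lit - lit :: Y - Y
lit - lit :: Z - Y
lit - lit :: lit - Y
lit - lit :: lit - Z
lit - lit :: lit - lit

[X [X [X [X [Y [Z lit]]] - [Y [Z lit]]] :: [Y [Z lit]]] - [Y [Z lit]]]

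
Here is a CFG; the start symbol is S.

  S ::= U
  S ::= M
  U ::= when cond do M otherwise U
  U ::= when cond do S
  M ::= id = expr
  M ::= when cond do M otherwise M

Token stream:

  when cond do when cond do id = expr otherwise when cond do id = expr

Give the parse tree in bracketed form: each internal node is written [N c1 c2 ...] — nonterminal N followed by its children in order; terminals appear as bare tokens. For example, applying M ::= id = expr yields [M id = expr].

[S [U when cond do [S [U when cond do [M id = expr] otherwise [U when cond do [S [M id = expr]]]]]]]

S
U
when cond do S
when cond do U
when cond do when cond do M otherwise U
when cond do when cond do id = expr otherwise U
when cond do when cond do id = expr otherwise when cond do S
when cond do when cond do id = expr otherwise when cond do M
when cond do when cond do id = expr otherwise when cond do id = expr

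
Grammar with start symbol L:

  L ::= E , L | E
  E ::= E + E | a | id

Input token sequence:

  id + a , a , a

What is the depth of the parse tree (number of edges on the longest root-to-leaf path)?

4

[L [E [E id] + [E a]] , [L [E a] , [L [E a]]]]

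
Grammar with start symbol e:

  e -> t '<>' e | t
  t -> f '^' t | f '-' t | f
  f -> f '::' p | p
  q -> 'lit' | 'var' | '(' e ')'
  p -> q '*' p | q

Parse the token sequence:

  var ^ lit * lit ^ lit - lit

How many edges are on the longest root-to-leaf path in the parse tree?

8

[e [t [f [p [q var]]] ^ [t [f [p [q lit] * [p [q lit]]]] ^ [t [f [p [q lit]]] - [t [f [p [q lit]]]]]]]]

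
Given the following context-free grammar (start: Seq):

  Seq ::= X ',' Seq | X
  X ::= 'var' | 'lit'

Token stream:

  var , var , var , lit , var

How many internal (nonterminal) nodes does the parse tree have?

[Seq [X var] , [Seq [X var] , [Seq [X var] , [Seq [X lit] , [Seq [X var]]]]]]

10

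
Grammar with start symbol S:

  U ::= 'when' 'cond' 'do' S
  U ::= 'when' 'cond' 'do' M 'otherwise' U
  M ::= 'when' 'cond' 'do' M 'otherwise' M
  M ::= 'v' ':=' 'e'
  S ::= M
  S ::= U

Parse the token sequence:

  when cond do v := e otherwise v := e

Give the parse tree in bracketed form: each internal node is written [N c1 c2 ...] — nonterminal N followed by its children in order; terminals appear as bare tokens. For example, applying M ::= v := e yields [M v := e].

[S [M when cond do [M v := e] otherwise [M v := e]]]

S
M
when cond do M otherwise M
when cond do v := e otherwise M
when cond do v := e otherwise v := e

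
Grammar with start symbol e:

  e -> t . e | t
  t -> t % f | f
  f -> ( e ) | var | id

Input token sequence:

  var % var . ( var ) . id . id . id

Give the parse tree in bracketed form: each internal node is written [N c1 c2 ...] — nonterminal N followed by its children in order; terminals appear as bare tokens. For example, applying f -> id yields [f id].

e
t . e
t % f . e
f % f . e
var % f . e
var % var . e
var % var . t . e
var % var . f . e
var % var . ( e ) . e
var % var . ( t ) . e
var % var . ( f ) . e
var % var . ( var ) . e
var % var . ( var ) . t . e
var % var . ( var ) . f . e
var % var . ( var ) . id . e
var % var . ( var ) . id . t . e
var % var . ( var ) . id . f . e
var % var . ( var ) . id . id . e
var % var . ( var ) . id . id . t
var % var . ( var ) . id . id . f
var % var . ( var ) . id . id . id

[e [t [t [f var]] % [f var]] . [e [t [f ( [e [t [f var]]] )]] . [e [t [f id]] . [e [t [f id]] . [e [t [f id]]]]]]]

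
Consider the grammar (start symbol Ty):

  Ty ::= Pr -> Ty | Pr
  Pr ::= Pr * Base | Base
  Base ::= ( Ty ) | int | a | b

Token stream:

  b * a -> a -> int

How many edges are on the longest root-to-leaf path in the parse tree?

5

[Ty [Pr [Pr [Base b]] * [Base a]] -> [Ty [Pr [Base a]] -> [Ty [Pr [Base int]]]]]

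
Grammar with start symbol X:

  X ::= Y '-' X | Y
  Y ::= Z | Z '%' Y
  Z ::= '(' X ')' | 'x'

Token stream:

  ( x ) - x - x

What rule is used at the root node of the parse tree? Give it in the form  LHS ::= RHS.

X ::= Y '-' X

[X [Y [Z ( [X [Y [Z x]]] )]] - [X [Y [Z x]] - [X [Y [Z x]]]]]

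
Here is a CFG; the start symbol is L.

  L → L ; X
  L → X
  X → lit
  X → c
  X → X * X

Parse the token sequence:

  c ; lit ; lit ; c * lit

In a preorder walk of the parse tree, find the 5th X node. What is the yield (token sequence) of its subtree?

c

[L [L [L [L [X c]] ; [X lit]] ; [X lit]] ; [X [X c] * [X lit]]]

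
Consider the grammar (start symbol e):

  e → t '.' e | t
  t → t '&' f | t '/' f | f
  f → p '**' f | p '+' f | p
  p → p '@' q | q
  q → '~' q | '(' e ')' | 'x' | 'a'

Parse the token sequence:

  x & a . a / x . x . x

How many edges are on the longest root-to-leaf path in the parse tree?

8

[e [t [t [f [p [q x]]]] & [f [p [q a]]]] . [e [t [t [f [p [q a]]]] / [f [p [q x]]]] . [e [t [f [p [q x]]]] . [e [t [f [p [q x]]]]]]]]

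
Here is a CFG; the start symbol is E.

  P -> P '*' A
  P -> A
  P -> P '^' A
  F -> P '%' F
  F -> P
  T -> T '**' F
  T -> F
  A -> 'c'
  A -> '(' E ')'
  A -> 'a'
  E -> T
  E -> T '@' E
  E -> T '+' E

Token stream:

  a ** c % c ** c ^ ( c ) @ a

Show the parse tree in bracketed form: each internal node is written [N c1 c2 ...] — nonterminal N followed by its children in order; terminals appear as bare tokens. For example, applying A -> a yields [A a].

[E [T [T [T [F [P [A a]]]] ** [F [P [A c]] % [F [P [A c]]]]] ** [F [P [P [A c]] ^ [A ( [E [T [F [P [A c]]]]] )]]]] @ [E [T [F [P [A a]]]]]]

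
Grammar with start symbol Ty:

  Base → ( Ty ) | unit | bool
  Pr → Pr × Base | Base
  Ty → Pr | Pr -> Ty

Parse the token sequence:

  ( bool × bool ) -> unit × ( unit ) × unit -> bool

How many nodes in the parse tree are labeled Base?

8

[Ty [Pr [Base ( [Ty [Pr [Pr [Base bool]] × [Base bool]]] )]] -> [Ty [Pr [Pr [Pr [Base unit]] × [Base ( [Ty [Pr [Base unit]]] )]] × [Base unit]] -> [Ty [Pr [Base bool]]]]]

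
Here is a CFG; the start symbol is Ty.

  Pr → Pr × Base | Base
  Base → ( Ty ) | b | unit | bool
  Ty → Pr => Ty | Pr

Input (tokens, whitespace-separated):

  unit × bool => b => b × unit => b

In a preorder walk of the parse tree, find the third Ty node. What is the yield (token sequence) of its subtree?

b × unit => b

[Ty [Pr [Pr [Base unit]] × [Base bool]] => [Ty [Pr [Base b]] => [Ty [Pr [Pr [Base b]] × [Base unit]] => [Ty [Pr [Base b]]]]]]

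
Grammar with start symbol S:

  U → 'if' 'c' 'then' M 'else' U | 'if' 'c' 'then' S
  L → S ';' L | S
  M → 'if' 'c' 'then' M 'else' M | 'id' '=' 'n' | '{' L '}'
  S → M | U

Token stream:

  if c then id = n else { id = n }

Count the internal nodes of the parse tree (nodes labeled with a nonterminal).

7

[S [M if c then [M id = n] else [M { [L [S [M id = n]]] }]]]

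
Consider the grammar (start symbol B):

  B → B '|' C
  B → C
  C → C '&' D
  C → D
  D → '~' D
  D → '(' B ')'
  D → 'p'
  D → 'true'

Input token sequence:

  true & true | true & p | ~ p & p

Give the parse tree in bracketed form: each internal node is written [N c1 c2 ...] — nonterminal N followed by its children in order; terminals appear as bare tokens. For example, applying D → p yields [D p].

B
B | C
B | C | C
C | C | C
C & D | C | C
D & D | C | C
true & D | C | C
true & true | C | C
true & true | C & D | C
true & true | D & D | C
true & true | true & D | C
true & true | true & p | C
true & true | true & p | C & D
true & true | true & p | D & D
true & true | true & p | ~ D & D
true & true | true & p | ~ p & D
true & true | true & p | ~ p & p

[B [B [B [C [C [D true]] & [D true]]] | [C [C [D true]] & [D p]]] | [C [C [D ~ [D p]]] & [D p]]]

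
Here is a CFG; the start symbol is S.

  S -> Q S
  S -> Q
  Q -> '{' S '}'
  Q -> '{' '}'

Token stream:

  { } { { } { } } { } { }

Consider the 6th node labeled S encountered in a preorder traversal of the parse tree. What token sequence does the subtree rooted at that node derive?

[S [Q { }] [S [Q { [S [Q { }] [S [Q { }]]] }] [S [Q { }] [S [Q { }]]]]]

{ }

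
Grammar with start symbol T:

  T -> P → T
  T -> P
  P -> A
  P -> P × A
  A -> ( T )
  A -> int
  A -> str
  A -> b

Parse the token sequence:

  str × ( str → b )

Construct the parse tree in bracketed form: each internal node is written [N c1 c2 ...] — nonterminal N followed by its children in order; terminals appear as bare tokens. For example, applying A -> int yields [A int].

[T [P [P [A str]] × [A ( [T [P [A str]] → [T [P [A b]]]] )]]]

T
P
P × A
A × A
str × A
str × ( T )
str × ( P → T )
str × ( A → T )
str × ( str → T )
str × ( str → P )
str × ( str → A )
str × ( str → b )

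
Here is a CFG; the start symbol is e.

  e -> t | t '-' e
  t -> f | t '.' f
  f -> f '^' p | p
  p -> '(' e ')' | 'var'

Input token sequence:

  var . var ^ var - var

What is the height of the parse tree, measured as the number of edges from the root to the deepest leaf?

[e [t [t [f [p var]]] . [f [f [p var]] ^ [p var]]] - [e [t [f [p var]]]]]

5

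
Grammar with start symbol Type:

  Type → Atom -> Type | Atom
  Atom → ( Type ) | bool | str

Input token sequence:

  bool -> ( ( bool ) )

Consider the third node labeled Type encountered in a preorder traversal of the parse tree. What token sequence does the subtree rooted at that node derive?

( bool )

[Type [Atom bool] -> [Type [Atom ( [Type [Atom ( [Type [Atom bool]] )]] )]]]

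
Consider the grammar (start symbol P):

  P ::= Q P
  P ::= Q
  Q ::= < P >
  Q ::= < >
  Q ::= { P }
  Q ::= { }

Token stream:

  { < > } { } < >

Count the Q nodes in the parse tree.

4

[P [Q { [P [Q < >]] }] [P [Q { }] [P [Q < >]]]]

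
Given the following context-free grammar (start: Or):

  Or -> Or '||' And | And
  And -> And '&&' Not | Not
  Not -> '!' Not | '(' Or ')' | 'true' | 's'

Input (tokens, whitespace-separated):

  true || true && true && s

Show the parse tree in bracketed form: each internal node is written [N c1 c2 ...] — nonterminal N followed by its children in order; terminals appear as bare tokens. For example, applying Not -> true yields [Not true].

Or
Or || And
And || And
Not || And
true || And
true || And && Not
true || And && Not && Not
true || Not && Not && Not
true || true && Not && Not
true || true && true && Not
true || true && true && s

[Or [Or [And [Not true]]] || [And [And [And [Not true]] && [Not true]] && [Not s]]]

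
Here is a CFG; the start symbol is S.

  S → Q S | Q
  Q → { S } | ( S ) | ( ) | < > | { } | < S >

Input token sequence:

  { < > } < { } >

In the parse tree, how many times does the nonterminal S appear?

4

[S [Q { [S [Q < >]] }] [S [Q < [S [Q { }]] >]]]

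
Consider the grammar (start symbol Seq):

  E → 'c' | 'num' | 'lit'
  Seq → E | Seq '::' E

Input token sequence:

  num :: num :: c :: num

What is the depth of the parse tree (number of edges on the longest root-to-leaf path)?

[Seq [Seq [Seq [Seq [E num]] :: [E num]] :: [E c]] :: [E num]]

5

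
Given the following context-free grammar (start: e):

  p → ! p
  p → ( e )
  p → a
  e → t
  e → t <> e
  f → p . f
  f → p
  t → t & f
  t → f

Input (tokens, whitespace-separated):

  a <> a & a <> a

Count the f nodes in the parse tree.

[e [t [f [p a]]] <> [e [t [t [f [p a]]] & [f [p a]]] <> [e [t [f [p a]]]]]]

4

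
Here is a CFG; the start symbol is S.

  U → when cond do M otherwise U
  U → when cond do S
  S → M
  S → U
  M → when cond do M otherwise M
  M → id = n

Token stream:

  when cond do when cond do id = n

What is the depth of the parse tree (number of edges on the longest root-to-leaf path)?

6

[S [U when cond do [S [U when cond do [S [M id = n]]]]]]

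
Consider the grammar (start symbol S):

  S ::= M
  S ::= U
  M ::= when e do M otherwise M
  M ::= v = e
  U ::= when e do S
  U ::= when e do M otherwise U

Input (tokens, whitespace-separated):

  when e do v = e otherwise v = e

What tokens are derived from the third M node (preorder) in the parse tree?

[S [M when e do [M v = e] otherwise [M v = e]]]

v = e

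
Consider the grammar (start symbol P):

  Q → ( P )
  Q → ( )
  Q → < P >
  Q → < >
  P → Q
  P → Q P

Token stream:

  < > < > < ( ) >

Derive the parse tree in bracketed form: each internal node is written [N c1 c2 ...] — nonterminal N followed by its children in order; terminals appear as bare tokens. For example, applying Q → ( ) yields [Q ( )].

P
Q P
< > P
< > Q P
< > < > P
< > < > Q
< > < > < P >
< > < > < Q >
< > < > < ( ) >

[P [Q < >] [P [Q < >] [P [Q < [P [Q ( )]] >]]]]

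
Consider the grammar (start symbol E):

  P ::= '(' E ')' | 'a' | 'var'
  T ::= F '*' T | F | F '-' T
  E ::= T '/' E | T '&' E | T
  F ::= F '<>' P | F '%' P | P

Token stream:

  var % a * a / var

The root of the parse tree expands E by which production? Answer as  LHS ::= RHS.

E ::= T '/' E

[E [T [F [F [P var]] % [P a]] * [T [F [P a]]]] / [E [T [F [P var]]]]]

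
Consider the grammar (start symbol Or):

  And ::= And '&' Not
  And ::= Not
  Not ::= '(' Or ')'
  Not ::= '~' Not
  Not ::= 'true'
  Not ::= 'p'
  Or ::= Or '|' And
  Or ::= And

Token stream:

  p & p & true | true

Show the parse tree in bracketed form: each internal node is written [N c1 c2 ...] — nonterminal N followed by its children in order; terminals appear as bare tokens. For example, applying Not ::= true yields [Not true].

[Or [Or [And [And [And [Not p]] & [Not p]] & [Not true]]] | [And [Not true]]]

Or
Or | And
And | And
And & Not | And
And & Not & Not | And
Not & Not & Not | And
p & Not & Not | And
p & p & Not | And
p & p & true | And
p & p & true | Not
p & p & true | true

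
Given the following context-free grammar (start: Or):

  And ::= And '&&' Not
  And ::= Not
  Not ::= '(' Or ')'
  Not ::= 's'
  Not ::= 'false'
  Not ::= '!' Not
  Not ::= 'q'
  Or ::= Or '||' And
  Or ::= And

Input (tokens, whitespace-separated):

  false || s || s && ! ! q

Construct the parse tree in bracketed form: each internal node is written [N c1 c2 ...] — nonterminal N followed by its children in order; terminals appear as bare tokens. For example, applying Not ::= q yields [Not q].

[Or [Or [Or [And [Not false]]] || [And [Not s]]] || [And [And [Not s]] && [Not ! [Not ! [Not q]]]]]

Or
Or || And
Or || And || And
And || And || And
Not || And || And
false || And || And
false || Not || And
false || s || And
false || s || And && Not
false || s || Not && Not
false || s || s && Not
false || s || s && ! Not
false || s || s && ! ! Not
false || s || s && ! ! q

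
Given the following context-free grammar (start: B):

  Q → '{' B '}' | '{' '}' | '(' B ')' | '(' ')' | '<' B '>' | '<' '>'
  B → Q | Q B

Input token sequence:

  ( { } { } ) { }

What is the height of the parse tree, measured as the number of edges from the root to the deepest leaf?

5

[B [Q ( [B [Q { }] [B [Q { }]]] )] [B [Q { }]]]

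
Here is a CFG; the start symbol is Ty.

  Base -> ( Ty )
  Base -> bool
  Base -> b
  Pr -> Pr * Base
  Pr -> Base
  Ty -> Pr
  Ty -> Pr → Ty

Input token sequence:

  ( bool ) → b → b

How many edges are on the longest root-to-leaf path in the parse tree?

[Ty [Pr [Base ( [Ty [Pr [Base bool]]] )]] → [Ty [Pr [Base b]] → [Ty [Pr [Base b]]]]]

6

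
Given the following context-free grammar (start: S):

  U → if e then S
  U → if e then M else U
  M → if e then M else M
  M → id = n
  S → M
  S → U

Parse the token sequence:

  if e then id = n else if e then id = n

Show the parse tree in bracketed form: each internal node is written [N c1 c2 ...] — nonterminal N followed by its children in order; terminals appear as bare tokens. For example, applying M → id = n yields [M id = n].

[S [U if e then [M id = n] else [U if e then [S [M id = n]]]]]

S
U
if e then M else U
if e then id = n else U
if e then id = n else if e then S
if e then id = n else if e then M
if e then id = n else if e then id = n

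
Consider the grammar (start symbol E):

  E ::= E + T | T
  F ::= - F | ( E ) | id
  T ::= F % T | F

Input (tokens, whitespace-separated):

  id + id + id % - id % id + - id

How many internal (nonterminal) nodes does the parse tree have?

[E [E [E [E [T [F id]]] + [T [F id]]] + [T [F id] % [T [F - [F id]] % [T [F id]]]]] + [T [F - [F id]]]]

18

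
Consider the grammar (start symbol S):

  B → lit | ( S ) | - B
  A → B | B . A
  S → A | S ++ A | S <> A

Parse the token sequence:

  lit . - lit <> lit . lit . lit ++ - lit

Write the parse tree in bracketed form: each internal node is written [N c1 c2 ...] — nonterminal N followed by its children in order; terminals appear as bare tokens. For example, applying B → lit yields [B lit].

[S [S [S [A [B lit] . [A [B - [B lit]]]]] <> [A [B lit] . [A [B lit] . [A [B lit]]]]] ++ [A [B - [B lit]]]]

S
S ++ A
S <> A ++ A
A <> A ++ A
B . A <> A ++ A
lit . A <> A ++ A
lit . B <> A ++ A
lit . - B <> A ++ A
lit . - lit <> A ++ A
lit . - lit <> B . A ++ A
lit . - lit <> lit . A ++ A
lit . - lit <> lit . B . A ++ A
lit . - lit <> lit . lit . A ++ A
lit . - lit <> lit . lit . B ++ A
lit . - lit <> lit . lit . lit ++ A
lit . - lit <> lit . lit . lit ++ B
lit . - lit <> lit . lit . lit ++ - B
lit . - lit <> lit . lit . lit ++ - lit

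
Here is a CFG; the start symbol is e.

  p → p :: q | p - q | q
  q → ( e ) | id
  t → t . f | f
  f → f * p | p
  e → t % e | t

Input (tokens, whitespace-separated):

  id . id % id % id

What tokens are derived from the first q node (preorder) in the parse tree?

[e [t [t [f [p [q id]]]] . [f [p [q id]]]] % [e [t [f [p [q id]]]] % [e [t [f [p [q id]]]]]]]

id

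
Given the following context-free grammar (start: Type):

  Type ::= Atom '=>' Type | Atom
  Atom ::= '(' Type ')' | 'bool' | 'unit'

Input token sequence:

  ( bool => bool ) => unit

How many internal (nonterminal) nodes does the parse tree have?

8

[Type [Atom ( [Type [Atom bool] => [Type [Atom bool]]] )] => [Type [Atom unit]]]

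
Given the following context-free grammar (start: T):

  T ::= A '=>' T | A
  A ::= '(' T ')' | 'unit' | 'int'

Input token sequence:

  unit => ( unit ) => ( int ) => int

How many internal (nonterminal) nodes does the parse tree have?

[T [A unit] => [T [A ( [T [A unit]] )] => [T [A ( [T [A int]] )] => [T [A int]]]]]

12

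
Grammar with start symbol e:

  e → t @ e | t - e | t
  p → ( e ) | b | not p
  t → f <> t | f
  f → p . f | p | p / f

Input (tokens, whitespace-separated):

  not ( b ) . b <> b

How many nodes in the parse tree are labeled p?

[e [t [f [p not [p ( [e [t [f [p b]]]] )]] . [f [p b]]] <> [t [f [p b]]]]]

5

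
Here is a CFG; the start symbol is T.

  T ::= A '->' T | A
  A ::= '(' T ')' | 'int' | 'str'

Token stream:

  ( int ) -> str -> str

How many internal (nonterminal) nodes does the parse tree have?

[T [A ( [T [A int]] )] -> [T [A str] -> [T [A str]]]]

8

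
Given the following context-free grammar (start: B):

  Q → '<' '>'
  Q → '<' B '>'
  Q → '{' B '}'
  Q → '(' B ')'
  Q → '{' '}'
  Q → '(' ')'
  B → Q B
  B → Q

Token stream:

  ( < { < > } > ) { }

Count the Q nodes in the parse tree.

5

[B [Q ( [B [Q < [B [Q { [B [Q < >]] }]] >]] )] [B [Q { }]]]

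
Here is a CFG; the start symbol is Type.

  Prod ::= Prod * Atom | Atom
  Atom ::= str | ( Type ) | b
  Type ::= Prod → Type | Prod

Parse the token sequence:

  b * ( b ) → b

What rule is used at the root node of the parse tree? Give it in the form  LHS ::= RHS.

Type ::= Prod → Type

[Type [Prod [Prod [Atom b]] * [Atom ( [Type [Prod [Atom b]]] )]] → [Type [Prod [Atom b]]]]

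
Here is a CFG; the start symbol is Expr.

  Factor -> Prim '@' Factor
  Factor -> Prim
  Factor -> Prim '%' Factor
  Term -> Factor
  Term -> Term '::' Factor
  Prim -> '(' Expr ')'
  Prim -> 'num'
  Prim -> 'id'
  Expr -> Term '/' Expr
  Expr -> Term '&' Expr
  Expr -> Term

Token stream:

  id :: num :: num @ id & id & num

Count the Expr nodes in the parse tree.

3

[Expr [Term [Term [Term [Factor [Prim id]]] :: [Factor [Prim num]]] :: [Factor [Prim num] @ [Factor [Prim id]]]] & [Expr [Term [Factor [Prim id]]] & [Expr [Term [Factor [Prim num]]]]]]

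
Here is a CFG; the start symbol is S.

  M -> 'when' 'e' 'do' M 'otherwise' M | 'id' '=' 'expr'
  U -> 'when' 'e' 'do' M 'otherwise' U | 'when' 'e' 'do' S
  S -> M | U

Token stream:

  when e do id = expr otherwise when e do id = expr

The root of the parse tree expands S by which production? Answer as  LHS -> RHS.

S -> U

[S [U when e do [M id = expr] otherwise [U when e do [S [M id = expr]]]]]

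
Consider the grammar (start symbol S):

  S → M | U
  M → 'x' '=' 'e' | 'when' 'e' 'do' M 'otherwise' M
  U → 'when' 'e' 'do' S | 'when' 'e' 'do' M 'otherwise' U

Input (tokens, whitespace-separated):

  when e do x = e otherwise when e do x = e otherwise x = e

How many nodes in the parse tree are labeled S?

[S [M when e do [M x = e] otherwise [M when e do [M x = e] otherwise [M x = e]]]]

1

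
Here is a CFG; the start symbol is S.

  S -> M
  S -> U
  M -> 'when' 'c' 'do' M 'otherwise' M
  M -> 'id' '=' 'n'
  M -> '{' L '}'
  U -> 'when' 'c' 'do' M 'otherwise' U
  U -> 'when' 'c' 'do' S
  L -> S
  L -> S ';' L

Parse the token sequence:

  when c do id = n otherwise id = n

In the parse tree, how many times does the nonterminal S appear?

1

[S [M when c do [M id = n] otherwise [M id = n]]]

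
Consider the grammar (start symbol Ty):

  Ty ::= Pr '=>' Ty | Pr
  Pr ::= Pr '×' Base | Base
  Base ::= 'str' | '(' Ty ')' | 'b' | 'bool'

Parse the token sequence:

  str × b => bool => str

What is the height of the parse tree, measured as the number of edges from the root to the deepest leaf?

5

[Ty [Pr [Pr [Base str]] × [Base b]] => [Ty [Pr [Base bool]] => [Ty [Pr [Base str]]]]]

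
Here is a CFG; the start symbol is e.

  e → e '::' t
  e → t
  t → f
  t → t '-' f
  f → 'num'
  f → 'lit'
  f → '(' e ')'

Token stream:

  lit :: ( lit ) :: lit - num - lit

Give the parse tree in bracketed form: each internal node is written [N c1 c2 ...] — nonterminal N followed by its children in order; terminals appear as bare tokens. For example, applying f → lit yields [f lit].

e
e :: t
e :: t :: t
t :: t :: t
f :: t :: t
lit :: t :: t
lit :: f :: t
lit :: ( e ) :: t
lit :: ( t ) :: t
lit :: ( f ) :: t
lit :: ( lit ) :: t
lit :: ( lit ) :: t - f
lit :: ( lit ) :: t - f - f
lit :: ( lit ) :: f - f - f
lit :: ( lit ) :: lit - f - f
lit :: ( lit ) :: lit - num - f
lit :: ( lit ) :: lit - num - lit

[e [e [e [t [f lit]]] :: [t [f ( [e [t [f lit]]] )]]] :: [t [t [t [f lit]] - [f num]] - [f lit]]]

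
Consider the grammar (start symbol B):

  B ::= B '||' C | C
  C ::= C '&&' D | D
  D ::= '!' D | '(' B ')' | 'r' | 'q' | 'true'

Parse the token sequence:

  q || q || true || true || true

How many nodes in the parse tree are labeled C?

5

[B [B [B [B [B [C [D q]]] || [C [D q]]] || [C [D true]]] || [C [D true]]] || [C [D true]]]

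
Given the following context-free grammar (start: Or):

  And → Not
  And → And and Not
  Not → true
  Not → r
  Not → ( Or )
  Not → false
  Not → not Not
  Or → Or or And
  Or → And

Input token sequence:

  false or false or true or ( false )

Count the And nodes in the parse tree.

5

[Or [Or [Or [Or [And [Not false]]] or [And [Not false]]] or [And [Not true]]] or [And [Not ( [Or [And [Not false]]] )]]]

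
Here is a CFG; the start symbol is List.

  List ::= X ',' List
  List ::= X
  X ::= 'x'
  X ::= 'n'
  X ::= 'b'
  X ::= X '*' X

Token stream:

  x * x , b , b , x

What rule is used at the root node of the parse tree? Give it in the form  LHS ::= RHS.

[List [X [X x] * [X x]] , [List [X b] , [List [X b] , [List [X x]]]]]

List ::= X ',' List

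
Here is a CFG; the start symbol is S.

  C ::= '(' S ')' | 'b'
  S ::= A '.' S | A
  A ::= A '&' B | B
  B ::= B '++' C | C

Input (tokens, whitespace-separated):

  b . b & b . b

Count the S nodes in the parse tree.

3

[S [A [B [C b]]] . [S [A [A [B [C b]]] & [B [C b]]] . [S [A [B [C b]]]]]]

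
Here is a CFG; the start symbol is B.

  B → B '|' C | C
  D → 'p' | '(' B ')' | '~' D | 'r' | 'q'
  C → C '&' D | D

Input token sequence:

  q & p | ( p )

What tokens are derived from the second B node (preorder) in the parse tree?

q & p

[B [B [C [C [D q]] & [D p]]] | [C [D ( [B [C [D p]]] )]]]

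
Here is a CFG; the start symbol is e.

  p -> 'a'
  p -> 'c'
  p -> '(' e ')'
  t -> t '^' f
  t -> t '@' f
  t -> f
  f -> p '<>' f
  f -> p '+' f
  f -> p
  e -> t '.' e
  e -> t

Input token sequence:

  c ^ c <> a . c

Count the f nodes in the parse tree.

4

[e [t [t [f [p c]]] ^ [f [p c] <> [f [p a]]]] . [e [t [f [p c]]]]]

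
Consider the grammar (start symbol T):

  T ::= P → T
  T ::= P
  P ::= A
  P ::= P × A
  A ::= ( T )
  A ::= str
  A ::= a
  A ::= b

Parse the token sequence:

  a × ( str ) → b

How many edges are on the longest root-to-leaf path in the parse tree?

[T [P [P [A a]] × [A ( [T [P [A str]]] )]] → [T [P [A b]]]]

6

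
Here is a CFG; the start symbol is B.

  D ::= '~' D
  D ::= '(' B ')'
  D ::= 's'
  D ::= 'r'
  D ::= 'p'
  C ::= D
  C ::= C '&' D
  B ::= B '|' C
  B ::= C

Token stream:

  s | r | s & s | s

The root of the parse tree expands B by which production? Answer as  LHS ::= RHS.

[B [B [B [B [C [D s]]] | [C [D r]]] | [C [C [D s]] & [D s]]] | [C [D s]]]

B ::= B '|' C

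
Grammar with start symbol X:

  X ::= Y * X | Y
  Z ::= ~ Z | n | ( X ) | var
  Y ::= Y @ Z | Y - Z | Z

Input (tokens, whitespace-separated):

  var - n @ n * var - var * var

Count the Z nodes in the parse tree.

6

[X [Y [Y [Y [Z var]] - [Z n]] @ [Z n]] * [X [Y [Y [Z var]] - [Z var]] * [X [Y [Z var]]]]]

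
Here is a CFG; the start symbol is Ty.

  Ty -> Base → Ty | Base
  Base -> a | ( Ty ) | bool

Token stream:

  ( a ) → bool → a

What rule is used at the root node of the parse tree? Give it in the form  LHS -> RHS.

[Ty [Base ( [Ty [Base a]] )] → [Ty [Base bool] → [Ty [Base a]]]]

Ty -> Base → Ty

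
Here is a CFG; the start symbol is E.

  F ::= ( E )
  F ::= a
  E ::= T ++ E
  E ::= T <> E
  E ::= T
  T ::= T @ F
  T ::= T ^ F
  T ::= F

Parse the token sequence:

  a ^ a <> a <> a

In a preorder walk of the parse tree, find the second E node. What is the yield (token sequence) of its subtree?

[E [T [T [F a]] ^ [F a]] <> [E [T [F a]] <> [E [T [F a]]]]]

a <> a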